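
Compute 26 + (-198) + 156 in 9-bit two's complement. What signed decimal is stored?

-16

26 + (-198) = -172 (101010100)
-172 + 156 = -16 (111110000)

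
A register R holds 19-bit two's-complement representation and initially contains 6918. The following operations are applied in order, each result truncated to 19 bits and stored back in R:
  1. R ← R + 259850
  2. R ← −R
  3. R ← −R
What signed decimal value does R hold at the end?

Start: R = 6918 = 0000001101100000110.
R = 6918 + 259850 = 266768; wraps to -257520 = 1000001001000010000
R = −(-257520) = 257520 = 0111110110111110000
R = −(257520) = -257520 = 1000001001000010000

-257520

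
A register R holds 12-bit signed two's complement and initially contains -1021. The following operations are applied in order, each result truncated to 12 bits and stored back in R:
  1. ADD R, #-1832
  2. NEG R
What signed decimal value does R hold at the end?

-1243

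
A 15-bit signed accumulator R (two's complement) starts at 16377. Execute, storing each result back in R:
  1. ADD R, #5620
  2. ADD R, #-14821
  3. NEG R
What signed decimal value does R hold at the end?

Start: R = 16377 = 011111111111001.
R = 16377 + 5620 = 21997; wraps to -10771 = 101010111101101
R = -10771 + (-14821) = -25592; wraps to 7176 = 001110000001000
R = −(7176) = -7176 = 110001111111000

-7176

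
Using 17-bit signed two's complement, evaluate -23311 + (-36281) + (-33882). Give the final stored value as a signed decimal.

37598

-23311 + (-36281) = -59592 (10001011100111000)
-59592 + (-33882) = -93474 → wraps to 37598 (01001001011011110)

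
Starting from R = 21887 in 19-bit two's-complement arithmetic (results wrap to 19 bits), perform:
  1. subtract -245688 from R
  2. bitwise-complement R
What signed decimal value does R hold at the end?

256712

Start: R = 21887 = 0000101010101111111.
R = 21887 − (-245688) = 267575; wraps to -256713 = 1000001010100110111
R = NOT 1000001010100110111 = 0111110101011001000 = 256712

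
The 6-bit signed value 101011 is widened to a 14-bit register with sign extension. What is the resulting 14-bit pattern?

11111111101011

MSB of 101011 is 1; replicate it into the new high bits.
11111111|101011 → 11111111101011 (still -21).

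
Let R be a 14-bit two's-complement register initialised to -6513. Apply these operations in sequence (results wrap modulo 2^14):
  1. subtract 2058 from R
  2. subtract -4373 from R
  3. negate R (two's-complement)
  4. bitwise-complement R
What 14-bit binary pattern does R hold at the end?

Start: R = -6513 = 10011010001111.
R = -6513 − 2058 = -8571; wraps to 7813 = 01111010000101
R = 7813 − (-4373) = 12186; wraps to -4198 = 10111110011010
R = −(-4198) = 4198 = 01000001100110
R = NOT 01000001100110 = 10111110011001 = -4199

10111110011001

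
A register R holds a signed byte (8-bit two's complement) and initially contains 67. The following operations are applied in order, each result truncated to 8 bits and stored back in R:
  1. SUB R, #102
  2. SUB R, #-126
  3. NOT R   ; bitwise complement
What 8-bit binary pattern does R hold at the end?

Start: R = 67 = 01000011.
R = 67 − 102 = -35 = 11011101
R = -35 − (-126) = 91 = 01011011
R = NOT 01011011 = 10100100 = -92

10100100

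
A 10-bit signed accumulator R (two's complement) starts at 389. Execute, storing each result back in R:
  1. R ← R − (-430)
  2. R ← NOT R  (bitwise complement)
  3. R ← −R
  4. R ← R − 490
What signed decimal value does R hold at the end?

330

Start: R = 389 = 0110000101.
R = 389 − (-430) = 819; wraps to -205 = 1100110011
R = NOT 1100110011 = 0011001100 = 204
R = −(204) = -204 = 1100110100
R = -204 − 490 = -694; wraps to 330 = 0101001010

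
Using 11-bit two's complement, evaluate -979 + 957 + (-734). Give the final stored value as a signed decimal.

-756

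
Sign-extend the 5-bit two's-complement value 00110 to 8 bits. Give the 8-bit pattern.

00000110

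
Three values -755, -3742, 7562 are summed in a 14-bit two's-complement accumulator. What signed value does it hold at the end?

3065

-755 + (-3742) = -4497 (10111001101111)
-4497 + 7562 = 3065 (00101111111001)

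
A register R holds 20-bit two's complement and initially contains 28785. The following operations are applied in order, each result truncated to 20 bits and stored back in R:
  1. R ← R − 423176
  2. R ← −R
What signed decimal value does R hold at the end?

Start: R = 28785 = 00000111000001110001.
R = 28785 − 423176 = -394391 = 10011111101101101001
R = −(-394391) = 394391 = 01100000010010010111

394391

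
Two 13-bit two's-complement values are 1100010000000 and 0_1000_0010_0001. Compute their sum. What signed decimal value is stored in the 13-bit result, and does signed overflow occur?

1100010000000 = -1920 (signed)
0_1000_0010_0001 → 0100000100001 = 2081 (signed)
  1100010000000
+ 0100000100001
= 0000010100001  (discard carry-out 1)
Result 0000010100001: MSB = 0 → value 161.
Addends have opposite signs, so signed overflow cannot occur.

161; no overflow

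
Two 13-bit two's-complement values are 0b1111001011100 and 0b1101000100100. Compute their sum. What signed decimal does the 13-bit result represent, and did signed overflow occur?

-1920; no overflow

0b1111001011100 → 1111001011100 = -420 (signed)
0b1101000100100 → 1101000100100 = -1500 (signed)
  1111001011100
+ 1101000100100
= 1100010000000  (discard carry-out 1)
Result 1100010000000: MSB = 1 → 6272 − 8192 = -1920.
Both addends are negative and so is the stored result: no signed overflow.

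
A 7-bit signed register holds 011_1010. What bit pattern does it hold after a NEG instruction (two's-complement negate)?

Invert: 1000101. Add 1: 1000110.
Check: 0111010 = 58, 1000110 = -58.

1000110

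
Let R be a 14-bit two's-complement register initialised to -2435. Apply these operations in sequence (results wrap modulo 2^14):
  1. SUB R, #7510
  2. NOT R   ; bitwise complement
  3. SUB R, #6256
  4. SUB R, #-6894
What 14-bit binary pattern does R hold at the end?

Start: R = -2435 = 11011001111101.
R = -2435 − 7510 = -9945; wraps to 6439 = 01100100100111
R = NOT 01100100100111 = 10011011011000 = -6440
R = -6440 − 6256 = -12696; wraps to 3688 = 00111001101000
R = 3688 − (-6894) = 10582; wraps to -5802 = 10100101010110

10100101010110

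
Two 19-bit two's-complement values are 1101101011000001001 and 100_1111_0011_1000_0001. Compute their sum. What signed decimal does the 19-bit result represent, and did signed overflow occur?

248202; overflow

1101101011000001001 = -76279 (signed)
100_1111_0011_1000_0001 → 1001111001110000001 = -199807 (signed)
  1101101011000001001
+ 1001111001110000001
= 0111100100110001010  (discard carry-out 1)
Result 0111100100110001010: MSB = 0 → value 248202.
Both addends are negative but the stored result is non-negative: signed overflow. The true value -76279 + (-199807) = -276086 lies outside [-262144, 262143].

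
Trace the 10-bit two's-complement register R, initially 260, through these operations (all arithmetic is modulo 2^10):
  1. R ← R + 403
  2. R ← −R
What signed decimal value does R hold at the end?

Start: R = 260 = 0100000100.
R = 260 + 403 = 663; wraps to -361 = 1010010111
R = −(-361) = 361 = 0101101001

361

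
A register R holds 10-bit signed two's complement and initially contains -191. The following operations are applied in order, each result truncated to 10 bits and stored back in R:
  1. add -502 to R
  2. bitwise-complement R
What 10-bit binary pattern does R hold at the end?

Start: R = -191 = 1101000001.
R = -191 + (-502) = -693; wraps to 331 = 0101001011
R = NOT 0101001011 = 1010110100 = -332

1010110100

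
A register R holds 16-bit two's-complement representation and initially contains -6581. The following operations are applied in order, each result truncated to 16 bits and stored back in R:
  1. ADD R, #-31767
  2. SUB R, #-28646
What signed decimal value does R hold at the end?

Start: R = -6581 = 1110011001001011.
R = -6581 + (-31767) = -38348; wraps to 27188 = 0110101000110100
R = 27188 − (-28646) = 55834; wraps to -9702 = 1101101000011010

-9702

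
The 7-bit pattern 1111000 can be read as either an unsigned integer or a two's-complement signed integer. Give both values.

unsigned = 120, signed = -8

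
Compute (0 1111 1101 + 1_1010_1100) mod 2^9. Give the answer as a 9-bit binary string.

  011111101
+ 110101100
= 010101001  (discard carry-out 1)

010101001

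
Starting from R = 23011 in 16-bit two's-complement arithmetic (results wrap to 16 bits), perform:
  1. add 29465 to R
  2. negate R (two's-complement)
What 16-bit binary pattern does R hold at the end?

0011001100000100

Start: R = 23011 = 0101100111100011.
R = 23011 + 29465 = 52476; wraps to -13060 = 1100110011111100
R = −(-13060) = 13060 = 0011001100000100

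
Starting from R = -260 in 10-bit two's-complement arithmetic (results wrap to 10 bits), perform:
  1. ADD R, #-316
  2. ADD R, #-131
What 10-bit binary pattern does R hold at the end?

Start: R = -260 = 1011111100.
R = -260 + (-316) = -576; wraps to 448 = 0111000000
R = 448 + (-131) = 317 = 0100111101

0100111101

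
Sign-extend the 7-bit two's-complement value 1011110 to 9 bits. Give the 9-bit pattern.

111011110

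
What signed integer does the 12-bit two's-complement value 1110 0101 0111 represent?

MSB is 1, so the value is negative.
Unsigned reading: 3671. Subtract 2^12 = 4096: 3671 − 4096 = -425.

-425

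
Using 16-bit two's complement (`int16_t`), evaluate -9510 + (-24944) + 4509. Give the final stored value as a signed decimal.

-29945

-9510 + (-24944) = -34454 → wraps to 31082 (0111100101101010)
31082 + 4509 = 35591 → wraps to -29945 (1000101100000111)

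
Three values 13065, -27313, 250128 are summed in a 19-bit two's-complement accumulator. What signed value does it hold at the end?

235880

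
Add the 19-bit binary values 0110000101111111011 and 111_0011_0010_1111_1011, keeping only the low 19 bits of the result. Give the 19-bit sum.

0100011111011110110

  0110000101111111011
+ 1110011001011111011
= 0100011111011110110  (discard carry-out 1)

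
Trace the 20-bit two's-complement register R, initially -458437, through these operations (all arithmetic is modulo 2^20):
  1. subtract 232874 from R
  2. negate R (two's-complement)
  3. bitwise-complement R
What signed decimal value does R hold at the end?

357264

Start: R = -458437 = 10010000000100111011.
R = -458437 − 232874 = -691311; wraps to 357265 = 01010111001110010001
R = −(357265) = -357265 = 10101000110001101111
R = NOT 10101000110001101111 = 01010111001110010000 = 357264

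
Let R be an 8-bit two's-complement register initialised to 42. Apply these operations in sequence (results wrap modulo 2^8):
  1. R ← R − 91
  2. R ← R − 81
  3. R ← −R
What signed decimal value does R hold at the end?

-126

Start: R = 42 = 00101010.
R = 42 − 91 = -49 = 11001111
R = -49 − 81 = -130; wraps to 126 = 01111110
R = −(126) = -126 = 10000010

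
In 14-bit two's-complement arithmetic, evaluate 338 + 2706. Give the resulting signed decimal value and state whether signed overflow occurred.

3044; no overflow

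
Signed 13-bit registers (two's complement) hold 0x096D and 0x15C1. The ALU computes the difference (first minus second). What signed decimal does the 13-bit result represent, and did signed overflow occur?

-3156; overflow

0x096D = 0100101101101 = 2413 (signed)
0x15C1 = 1010111000001 = -2623 (signed)
Subtract via negate-and-add: invert 1010111000001 + 1 = 0101000111111 (i.e. 2623).
  0100101101101
+ 0101000111111
= 1001110101100
Result 1001110101100: MSB = 1 → 5036 − 8192 = -3156.
Both addends (after negating the subtrahend) are non-negative but the stored result is negative: signed overflow. The true value 2413 − (-2623) = 5036 lies outside [-4096, 4095].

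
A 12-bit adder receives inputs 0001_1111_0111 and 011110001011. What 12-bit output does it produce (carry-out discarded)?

  000111110111
+ 011110001011
= 100110000010

100110000010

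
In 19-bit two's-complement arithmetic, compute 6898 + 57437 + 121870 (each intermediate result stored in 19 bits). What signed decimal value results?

186205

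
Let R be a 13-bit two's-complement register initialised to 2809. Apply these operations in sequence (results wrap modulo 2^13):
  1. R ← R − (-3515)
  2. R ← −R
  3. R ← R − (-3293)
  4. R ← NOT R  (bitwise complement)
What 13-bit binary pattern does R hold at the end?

Start: R = 2809 = 0101011111001.
R = 2809 − (-3515) = 6324; wraps to -1868 = 1100010110100
R = −(-1868) = 1868 = 0011101001100
R = 1868 − (-3293) = 5161; wraps to -3031 = 1010000101001
R = NOT 1010000101001 = 0101111010110 = 3030

0101111010110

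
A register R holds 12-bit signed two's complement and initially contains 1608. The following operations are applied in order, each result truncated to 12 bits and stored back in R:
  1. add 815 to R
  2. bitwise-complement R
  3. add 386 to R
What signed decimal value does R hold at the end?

Start: R = 1608 = 011001001000.
R = 1608 + 815 = 2423; wraps to -1673 = 100101110111
R = NOT 100101110111 = 011010001000 = 1672
R = 1672 + 386 = 2058; wraps to -2038 = 100000001010

-2038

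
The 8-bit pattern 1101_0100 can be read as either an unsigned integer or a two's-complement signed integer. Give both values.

Unsigned: 11010100 = 212.
Signed: MSB=1 → 212 − 256 = -44.

unsigned = 212, signed = -44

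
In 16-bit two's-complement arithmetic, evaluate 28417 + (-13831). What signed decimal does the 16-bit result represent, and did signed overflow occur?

14586; no overflow

28417 → 0110111100000001
-13831 → 1100100111111001
  0110111100000001
+ 1100100111111001
= 0011100011111010  (discard carry-out 1)
Result 0011100011111010: MSB = 0 → value 14586.
Addends have opposite signs, so signed overflow cannot occur.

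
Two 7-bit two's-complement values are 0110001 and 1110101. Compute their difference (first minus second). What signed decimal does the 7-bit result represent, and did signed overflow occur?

0110001 = 49 (signed)
1110101 = -11 (signed)
Subtract via negate-and-add: invert 1110101 + 1 = 0001011 (i.e. 11).
  0110001
+ 0001011
= 0111100
Result 0111100: MSB = 0 → value 60.
Both addends (after negating the subtrahend) are non-negative and so is the stored result: no signed overflow.

60; no overflow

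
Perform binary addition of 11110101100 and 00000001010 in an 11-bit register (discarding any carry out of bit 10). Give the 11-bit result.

11110110110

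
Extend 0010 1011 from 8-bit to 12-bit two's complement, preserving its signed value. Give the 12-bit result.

000000101011

MSB of 00101011 is 0; replicate it into the new high bits.
0000|00101011 → 000000101011 (still 43).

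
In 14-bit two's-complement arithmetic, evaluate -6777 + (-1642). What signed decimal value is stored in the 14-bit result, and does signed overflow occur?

7965; overflow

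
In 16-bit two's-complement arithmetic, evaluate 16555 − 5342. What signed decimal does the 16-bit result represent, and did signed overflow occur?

16555 → 0100000010101011
5342 → 0001010011011110
Subtract via negate-and-add: invert 0001010011011110 + 1 = 1110101100100010 (i.e. -5342).
  0100000010101011
+ 1110101100100010
= 0010101111001101  (discard carry-out 1)
Result 0010101111001101: MSB = 0 → value 11213.
Addends (after negating the subtrahend) have opposite signs, so signed overflow cannot occur.

11213; no overflow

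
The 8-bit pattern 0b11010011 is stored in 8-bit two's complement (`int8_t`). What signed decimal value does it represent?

-45

MSB is 1, so the value is negative.
Invert: 00101100. Add 1: 00101101 = 45. So the value is −45.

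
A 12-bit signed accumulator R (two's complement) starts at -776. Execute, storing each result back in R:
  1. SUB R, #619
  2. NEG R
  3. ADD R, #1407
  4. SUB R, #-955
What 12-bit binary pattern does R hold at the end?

Start: R = -776 = 110011111000.
R = -776 − 619 = -1395 = 101010001101
R = −(-1395) = 1395 = 010101110011
R = 1395 + 1407 = 2802; wraps to -1294 = 101011110010
R = -1294 − (-955) = -339 = 111010101101

111010101101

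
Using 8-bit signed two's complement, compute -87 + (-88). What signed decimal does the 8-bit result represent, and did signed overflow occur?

81; overflow

-87 → 10101001
-88 → 10101000
  10101001
+ 10101000
= 01010001  (discard carry-out 1)
Result 01010001: MSB = 0 → value 81.
Both addends are negative but the stored result is non-negative: signed overflow. The true value -87 + (-88) = -175 lies outside [-128, 127].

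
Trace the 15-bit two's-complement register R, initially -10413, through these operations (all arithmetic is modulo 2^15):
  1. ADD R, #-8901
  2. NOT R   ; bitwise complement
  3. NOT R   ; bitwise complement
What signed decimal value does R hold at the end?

Start: R = -10413 = 101011101010011.
R = -10413 + (-8901) = -19314; wraps to 13454 = 011010010001110
R = NOT 011010010001110 = 100101101110001 = -13455
R = NOT 100101101110001 = 011010010001110 = 13454

13454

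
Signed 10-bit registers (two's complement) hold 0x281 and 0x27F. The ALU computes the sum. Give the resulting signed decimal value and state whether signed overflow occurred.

256; overflow

0x281 = 1010000001 = -383 (signed)
0x27F = 1001111111 = -385 (signed)
  1010000001
+ 1001111111
= 0100000000  (discard carry-out 1)
Result 0100000000: MSB = 0 → value 256.
Both addends are negative but the stored result is non-negative: signed overflow. The true value -383 + (-385) = -768 lies outside [-512, 511].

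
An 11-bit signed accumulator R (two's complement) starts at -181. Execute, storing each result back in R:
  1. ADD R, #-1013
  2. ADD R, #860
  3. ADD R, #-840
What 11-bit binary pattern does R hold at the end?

01101101010

Start: R = -181 = 11101001011.
R = -181 + (-1013) = -1194; wraps to 854 = 01101010110
R = 854 + 860 = 1714; wraps to -334 = 11010110010
R = -334 + (-840) = -1174; wraps to 874 = 01101101010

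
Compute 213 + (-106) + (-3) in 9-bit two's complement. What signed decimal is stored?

104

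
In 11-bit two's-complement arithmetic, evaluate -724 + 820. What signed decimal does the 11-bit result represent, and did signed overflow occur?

96; no overflow

-724 → 10100101100
820 → 01100110100
  10100101100
+ 01100110100
= 00001100000  (discard carry-out 1)
Result 00001100000: MSB = 0 → value 96.
Addends have opposite signs, so signed overflow cannot occur.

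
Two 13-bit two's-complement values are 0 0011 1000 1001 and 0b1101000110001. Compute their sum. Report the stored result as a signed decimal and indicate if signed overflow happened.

-582; no overflow

0 0011 1000 1001 → 0001110001001 = 905 (signed)
0b1101000110001 → 1101000110001 = -1487 (signed)
  0001110001001
+ 1101000110001
= 1110110111010
Result 1110110111010: MSB = 1 → 7610 − 8192 = -582.
Addends have opposite signs, so signed overflow cannot occur.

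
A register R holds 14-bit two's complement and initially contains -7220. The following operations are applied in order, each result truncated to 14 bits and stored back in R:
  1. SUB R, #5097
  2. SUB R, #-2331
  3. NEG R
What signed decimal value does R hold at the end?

-6398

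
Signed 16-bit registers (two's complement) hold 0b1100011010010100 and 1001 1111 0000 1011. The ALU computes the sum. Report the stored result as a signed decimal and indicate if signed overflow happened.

0b1100011010010100 → 1100011010010100 = -14700 (signed)
1001 1111 0000 1011 → 1001111100001011 = -24821 (signed)
  1100011010010100
+ 1001111100001011
= 0110010110011111  (discard carry-out 1)
Result 0110010110011111: MSB = 0 → value 26015.
Both addends are negative but the stored result is non-negative: signed overflow. The true value -14700 + (-24821) = -39521 lies outside [-32768, 32767].

26015; overflow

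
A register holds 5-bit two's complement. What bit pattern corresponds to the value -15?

|-15| = 15 = 01111 in 5 bits.
Invert the bits: 10000. Add 1: 10001.
Check: 10001 reads as 17 − 32 = -15.

10001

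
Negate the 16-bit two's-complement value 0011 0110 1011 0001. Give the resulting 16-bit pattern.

1100100101001111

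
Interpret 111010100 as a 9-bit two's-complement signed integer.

-44

MSB is 1, so the value is negative.
Invert: 000101011. Add 1: 000101100 = 44. So the value is −44.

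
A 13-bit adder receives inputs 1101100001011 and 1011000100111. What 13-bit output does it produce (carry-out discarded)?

1000100110010

  1101100001011
+ 1011000100111
= 1000100110010  (discard carry-out 1)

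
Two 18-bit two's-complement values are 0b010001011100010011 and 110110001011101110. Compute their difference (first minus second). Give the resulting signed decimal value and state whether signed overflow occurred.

0b010001011100010011 → 010001011100010011 = 71443 (signed)
110110001011101110 = -40210 (signed)
Subtract via negate-and-add: invert 110110001011101110 + 1 = 001001110100010010 (i.e. 40210).
  010001011100010011
+ 001001110100010010
= 011011010000100101
Result 011011010000100101: MSB = 0 → value 111653.
Both addends (after negating the subtrahend) are non-negative and so is the stored result: no signed overflow.

111653; no overflow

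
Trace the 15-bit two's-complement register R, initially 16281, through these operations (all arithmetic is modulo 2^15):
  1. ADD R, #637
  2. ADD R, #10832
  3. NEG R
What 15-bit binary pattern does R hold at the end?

001001110011010

Start: R = 16281 = 011111110011001.
R = 16281 + 637 = 16918; wraps to -15850 = 100001000010110
R = -15850 + 10832 = -5018 = 110110001100110
R = −(-5018) = 5018 = 001001110011010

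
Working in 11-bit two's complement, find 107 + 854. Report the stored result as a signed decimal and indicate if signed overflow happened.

961; no overflow

107 → 00001101011
854 → 01101010110
  00001101011
+ 01101010110
= 01111000001
Result 01111000001: MSB = 0 → value 961.
Both addends are non-negative and so is the stored result: no signed overflow.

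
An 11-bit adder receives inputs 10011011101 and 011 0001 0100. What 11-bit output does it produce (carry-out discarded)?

11111110001

  10011011101
+ 01100010100
= 11111110001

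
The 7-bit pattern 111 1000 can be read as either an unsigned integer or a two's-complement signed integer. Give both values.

unsigned = 120, signed = -8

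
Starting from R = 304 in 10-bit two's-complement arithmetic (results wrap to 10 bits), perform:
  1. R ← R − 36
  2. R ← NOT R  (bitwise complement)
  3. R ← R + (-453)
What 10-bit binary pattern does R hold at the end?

0100101110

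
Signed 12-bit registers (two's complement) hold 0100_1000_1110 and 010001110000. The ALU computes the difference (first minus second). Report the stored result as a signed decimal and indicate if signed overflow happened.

0100_1000_1110 → 010010001110 = 1166 (signed)
010001110000 = 1136 (signed)
Subtract via negate-and-add: invert 010001110000 + 1 = 101110010000 (i.e. -1136).
  010010001110
+ 101110010000
= 000000011110  (discard carry-out 1)
Result 000000011110: MSB = 0 → value 30.
Addends (after negating the subtrahend) have opposite signs, so signed overflow cannot occur.

30; no overflow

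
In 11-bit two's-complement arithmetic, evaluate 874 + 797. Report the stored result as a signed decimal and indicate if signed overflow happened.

-377; overflow

874 → 01101101010
797 → 01100011101
  01101101010
+ 01100011101
= 11010000111
Result 11010000111: MSB = 1 → 1671 − 2048 = -377.
Both addends are non-negative but the stored result is negative: signed overflow. The true value 874 + 797 = 1671 lies outside [-1024, 1023].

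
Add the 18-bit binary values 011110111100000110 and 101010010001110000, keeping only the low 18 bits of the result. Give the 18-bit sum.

001001001101110110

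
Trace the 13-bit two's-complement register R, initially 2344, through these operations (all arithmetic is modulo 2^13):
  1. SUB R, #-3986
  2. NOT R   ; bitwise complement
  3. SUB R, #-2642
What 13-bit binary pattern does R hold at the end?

1000110010111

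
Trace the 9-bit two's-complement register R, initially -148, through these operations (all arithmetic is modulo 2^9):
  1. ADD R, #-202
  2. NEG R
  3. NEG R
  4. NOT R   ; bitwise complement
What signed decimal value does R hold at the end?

Start: R = -148 = 101101100.
R = -148 + (-202) = -350; wraps to 162 = 010100010
R = −(162) = -162 = 101011110
R = −(-162) = 162 = 010100010
R = NOT 010100010 = 101011101 = -163

-163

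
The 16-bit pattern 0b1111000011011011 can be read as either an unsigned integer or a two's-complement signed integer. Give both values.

Unsigned: 1111000011011011 = 61659.
Signed: MSB=1 → 61659 − 65536 = -3877.

unsigned = 61659, signed = -3877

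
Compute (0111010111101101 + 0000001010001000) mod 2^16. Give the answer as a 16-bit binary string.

0111100001110101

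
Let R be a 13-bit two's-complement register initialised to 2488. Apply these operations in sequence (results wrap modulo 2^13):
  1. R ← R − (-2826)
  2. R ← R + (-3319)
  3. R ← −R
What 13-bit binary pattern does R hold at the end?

1100000110101

Start: R = 2488 = 0100110111000.
R = 2488 − (-2826) = 5314; wraps to -2878 = 1010011000010
R = -2878 + (-3319) = -6197; wraps to 1995 = 0011111001011
R = −(1995) = -1995 = 1100000110101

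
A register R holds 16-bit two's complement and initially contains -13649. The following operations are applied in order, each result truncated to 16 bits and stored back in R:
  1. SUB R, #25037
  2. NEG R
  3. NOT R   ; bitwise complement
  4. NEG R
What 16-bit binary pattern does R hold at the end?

Start: R = -13649 = 1100101010101111.
R = -13649 − 25037 = -38686; wraps to 26850 = 0110100011100010
R = −(26850) = -26850 = 1001011100011110
R = NOT 1001011100011110 = 0110100011100001 = 26849
R = −(26849) = -26849 = 1001011100011111

1001011100011111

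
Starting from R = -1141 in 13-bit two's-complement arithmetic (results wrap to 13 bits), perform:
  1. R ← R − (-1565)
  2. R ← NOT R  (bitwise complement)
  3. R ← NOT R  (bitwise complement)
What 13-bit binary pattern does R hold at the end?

0000110101000

Start: R = -1141 = 1101110001011.
R = -1141 − (-1565) = 424 = 0000110101000
R = NOT 0000110101000 = 1111001010111 = -425
R = NOT 1111001010111 = 0000110101000 = 424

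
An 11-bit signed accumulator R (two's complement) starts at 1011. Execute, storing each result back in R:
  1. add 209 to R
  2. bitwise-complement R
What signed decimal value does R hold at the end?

827

Start: R = 1011 = 01111110011.
R = 1011 + 209 = 1220; wraps to -828 = 10011000100
R = NOT 10011000100 = 01100111011 = 827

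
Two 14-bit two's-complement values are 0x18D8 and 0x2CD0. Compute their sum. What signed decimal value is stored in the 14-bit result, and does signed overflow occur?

1448; no overflow

0x18D8 = 01100011011000 = 6360 (signed)
0x2CD0 = 10110011010000 = -4912 (signed)
  01100011011000
+ 10110011010000
= 00010110101000  (discard carry-out 1)
Result 00010110101000: MSB = 0 → value 1448.
Addends have opposite signs, so signed overflow cannot occur.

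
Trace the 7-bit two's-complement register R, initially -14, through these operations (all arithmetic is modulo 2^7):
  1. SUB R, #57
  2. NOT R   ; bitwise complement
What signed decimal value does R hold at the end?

-58

Start: R = -14 = 1110010.
R = -14 − 57 = -71; wraps to 57 = 0111001
R = NOT 0111001 = 1000110 = -58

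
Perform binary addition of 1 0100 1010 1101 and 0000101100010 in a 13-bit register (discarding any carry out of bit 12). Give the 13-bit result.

1011000001111

  1010010101101
+ 0000101100010
= 1011000001111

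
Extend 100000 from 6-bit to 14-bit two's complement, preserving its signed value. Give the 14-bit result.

MSB of 100000 is 1; replicate it into the new high bits.
11111111|100000 → 11111111100000 (still -32).

11111111100000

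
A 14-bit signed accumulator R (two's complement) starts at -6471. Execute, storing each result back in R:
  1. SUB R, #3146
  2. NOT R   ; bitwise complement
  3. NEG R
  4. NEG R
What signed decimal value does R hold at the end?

-6768

Start: R = -6471 = 10011010111001.
R = -6471 − 3146 = -9617; wraps to 6767 = 01101001101111
R = NOT 01101001101111 = 10010110010000 = -6768
R = −(-6768) = 6768 = 01101001110000
R = −(6768) = -6768 = 10010110010000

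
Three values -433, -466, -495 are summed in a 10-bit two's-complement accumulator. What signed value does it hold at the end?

-433 + (-466) = -899 → wraps to 125 (0001111101)
125 + (-495) = -370 (1010001110)

-370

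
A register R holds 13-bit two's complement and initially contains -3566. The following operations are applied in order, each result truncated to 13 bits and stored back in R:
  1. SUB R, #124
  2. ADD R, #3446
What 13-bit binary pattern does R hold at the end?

1111100001100

Start: R = -3566 = 1001000010010.
R = -3566 − 124 = -3690 = 1000110010110
R = -3690 + 3446 = -244 = 1111100001100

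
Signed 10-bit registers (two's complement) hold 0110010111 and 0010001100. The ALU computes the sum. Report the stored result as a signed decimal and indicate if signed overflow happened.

-477; overflow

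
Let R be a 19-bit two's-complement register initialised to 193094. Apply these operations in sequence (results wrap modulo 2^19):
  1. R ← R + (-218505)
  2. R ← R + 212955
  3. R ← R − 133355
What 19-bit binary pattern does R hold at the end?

Start: R = 193094 = 0101111001001000110.
R = 193094 + (-218505) = -25411 = 1111001110010111101
R = -25411 + 212955 = 187544 = 0101101110010011000
R = 187544 − 133355 = 54189 = 0001101001110101101

0001101001110101101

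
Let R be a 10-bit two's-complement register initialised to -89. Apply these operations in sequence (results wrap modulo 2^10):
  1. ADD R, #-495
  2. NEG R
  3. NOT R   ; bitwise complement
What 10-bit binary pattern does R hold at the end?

0110110111

Start: R = -89 = 1110100111.
R = -89 + (-495) = -584; wraps to 440 = 0110111000
R = −(440) = -440 = 1001001000
R = NOT 1001001000 = 0110110111 = 439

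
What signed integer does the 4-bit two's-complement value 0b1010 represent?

-6

MSB is 1, so the value is negative.
Invert: 0101. Add 1: 0110 = 6. So the value is −6.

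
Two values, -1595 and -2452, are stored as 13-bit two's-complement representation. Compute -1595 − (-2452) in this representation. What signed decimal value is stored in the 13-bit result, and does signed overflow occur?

-1595 → 1100111000101
-2452 → 1011001101100
Subtract via negate-and-add: invert 1011001101100 + 1 = 0100110010100 (i.e. 2452).
  1100111000101
+ 0100110010100
= 0001101011001  (discard carry-out 1)
Result 0001101011001: MSB = 0 → value 857.
Addends (after negating the subtrahend) have opposite signs, so signed overflow cannot occur.

857; no overflow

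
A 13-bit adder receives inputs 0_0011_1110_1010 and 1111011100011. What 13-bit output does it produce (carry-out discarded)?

  0001111101010
+ 1111011100011
= 0001011001101  (discard carry-out 1)

0001011001101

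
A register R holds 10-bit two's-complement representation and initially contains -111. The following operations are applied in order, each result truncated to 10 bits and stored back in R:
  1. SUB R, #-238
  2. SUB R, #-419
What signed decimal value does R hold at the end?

-478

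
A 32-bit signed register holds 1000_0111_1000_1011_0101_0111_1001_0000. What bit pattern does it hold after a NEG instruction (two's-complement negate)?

01111000011101001010100001110000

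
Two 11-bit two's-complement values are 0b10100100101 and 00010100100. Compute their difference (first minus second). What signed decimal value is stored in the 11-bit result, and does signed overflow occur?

-895; no overflow

0b10100100101 → 10100100101 = -731 (signed)
00010100100 = 164 (signed)
Subtract via negate-and-add: invert 00010100100 + 1 = 11101011100 (i.e. -164).
  10100100101
+ 11101011100
= 10010000001  (discard carry-out 1)
Result 10010000001: MSB = 1 → 1153 − 2048 = -895.
Both addends (after negating the subtrahend) are negative and so is the stored result: no signed overflow.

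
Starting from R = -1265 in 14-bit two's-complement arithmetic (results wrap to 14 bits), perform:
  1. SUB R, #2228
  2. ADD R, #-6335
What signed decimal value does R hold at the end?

6556

Start: R = -1265 = 11101100001111.
R = -1265 − 2228 = -3493 = 11001001011011
R = -3493 + (-6335) = -9828; wraps to 6556 = 01100110011100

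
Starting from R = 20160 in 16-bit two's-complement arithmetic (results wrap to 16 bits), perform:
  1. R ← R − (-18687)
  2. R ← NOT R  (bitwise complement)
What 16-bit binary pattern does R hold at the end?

Start: R = 20160 = 0100111011000000.
R = 20160 − (-18687) = 38847; wraps to -26689 = 1001011110111111
R = NOT 1001011110111111 = 0110100001000000 = 26688

0110100001000000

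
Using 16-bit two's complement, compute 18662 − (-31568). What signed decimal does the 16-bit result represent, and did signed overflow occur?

-15306; overflow

18662 → 0100100011100110
-31568 → 1000010010110000
Subtract via negate-and-add: invert 1000010010110000 + 1 = 0111101101010000 (i.e. 31568).
  0100100011100110
+ 0111101101010000
= 1100010000110110
Result 1100010000110110: MSB = 1 → 50230 − 65536 = -15306.
Both addends (after negating the subtrahend) are non-negative but the stored result is negative: signed overflow. The true value 18662 − (-31568) = 50230 lies outside [-32768, 32767].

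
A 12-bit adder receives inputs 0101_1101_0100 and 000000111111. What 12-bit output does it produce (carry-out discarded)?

011000010011

  010111010100
+ 000000111111
= 011000010011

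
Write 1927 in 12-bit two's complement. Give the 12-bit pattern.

011110000111

1927 is non-negative, so write it directly in 12 bits: 011110000111.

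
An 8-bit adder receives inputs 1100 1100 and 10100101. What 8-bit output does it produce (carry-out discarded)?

  11001100
+ 10100101
= 01110001  (discard carry-out 1)

01110001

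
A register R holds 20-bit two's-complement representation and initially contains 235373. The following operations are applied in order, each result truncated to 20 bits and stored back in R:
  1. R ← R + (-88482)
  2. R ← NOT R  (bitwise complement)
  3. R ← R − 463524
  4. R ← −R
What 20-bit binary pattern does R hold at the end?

10010101000001110000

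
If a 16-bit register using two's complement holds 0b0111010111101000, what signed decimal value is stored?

30184

MSB is 0, so the value is non-negative: 0111010111101000 = 30184.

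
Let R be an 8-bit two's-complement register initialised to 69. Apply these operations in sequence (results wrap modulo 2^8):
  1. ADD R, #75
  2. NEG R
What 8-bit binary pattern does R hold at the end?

Start: R = 69 = 01000101.
R = 69 + 75 = 144; wraps to -112 = 10010000
R = −(-112) = 112 = 01110000

01110000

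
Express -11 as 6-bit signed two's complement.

|-11| = 11 = 001011 in 6 bits.
Invert the bits: 110100. Add 1: 110101.

110101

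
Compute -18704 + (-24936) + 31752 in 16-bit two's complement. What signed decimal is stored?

-18704 + (-24936) = -43640 → wraps to 21896 (0101010110001000)
21896 + 31752 = 53648 → wraps to -11888 (1101000110010000)

-11888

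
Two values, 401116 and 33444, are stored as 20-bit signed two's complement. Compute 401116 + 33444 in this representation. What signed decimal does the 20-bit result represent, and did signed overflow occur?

401116 → 01100001111011011100
33444 → 00001000001010100100
  01100001111011011100
+ 00001000001010100100
= 01101010000110000000
Result 01101010000110000000: MSB = 0 → value 434560.
Both addends are non-negative and so is the stored result: no signed overflow.

434560; no overflow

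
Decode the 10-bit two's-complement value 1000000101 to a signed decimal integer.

-507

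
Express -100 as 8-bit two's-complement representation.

10011100

|-100| = 100 = 01100100 in 8 bits.
Invert the bits: 10011011. Add 1: 10011100.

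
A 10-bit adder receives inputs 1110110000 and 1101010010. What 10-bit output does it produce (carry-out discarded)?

  1110110000
+ 1101010010
= 1100000010  (discard carry-out 1)

1100000010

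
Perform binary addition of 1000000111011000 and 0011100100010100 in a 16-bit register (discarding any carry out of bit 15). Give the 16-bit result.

1011101011101100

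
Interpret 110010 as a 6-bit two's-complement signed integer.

MSB is 1, so the value is negative.
Invert: 001101. Add 1: 001110 = 14. So the value is −14.

-14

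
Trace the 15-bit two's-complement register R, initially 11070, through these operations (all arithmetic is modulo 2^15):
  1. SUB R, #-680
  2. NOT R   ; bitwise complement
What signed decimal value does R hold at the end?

Start: R = 11070 = 010101100111110.
R = 11070 − (-680) = 11750 = 010110111100110
R = NOT 010110111100110 = 101001000011001 = -11751

-11751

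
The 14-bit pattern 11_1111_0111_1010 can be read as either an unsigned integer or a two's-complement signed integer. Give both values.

unsigned = 16250, signed = -134

Unsigned: 11111101111010 = 16250.
Signed: MSB=1 → 16250 − 16384 = -134.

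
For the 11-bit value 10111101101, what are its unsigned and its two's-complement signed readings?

Unsigned: 10111101101 = 1517.
Signed: MSB=1 → 1517 − 2048 = -531.

unsigned = 1517, signed = -531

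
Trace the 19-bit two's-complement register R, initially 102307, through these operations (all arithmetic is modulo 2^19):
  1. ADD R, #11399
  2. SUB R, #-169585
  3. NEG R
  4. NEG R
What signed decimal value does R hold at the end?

Start: R = 102307 = 0011000111110100011.
R = 102307 + 11399 = 113706 = 0011011110000101010
R = 113706 − (-169585) = 283291; wraps to -240997 = 1000101001010011011
R = −(-240997) = 240997 = 0111010110101100101
R = −(240997) = -240997 = 1000101001010011011

-240997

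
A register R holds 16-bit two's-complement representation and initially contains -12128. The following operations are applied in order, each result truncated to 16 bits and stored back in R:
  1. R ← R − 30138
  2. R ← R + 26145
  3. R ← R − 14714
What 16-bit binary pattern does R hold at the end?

1000011110001101

Start: R = -12128 = 1101000010100000.
R = -12128 − 30138 = -42266; wraps to 23270 = 0101101011100110
R = 23270 + 26145 = 49415; wraps to -16121 = 1100000100000111
R = -16121 − 14714 = -30835 = 1000011110001101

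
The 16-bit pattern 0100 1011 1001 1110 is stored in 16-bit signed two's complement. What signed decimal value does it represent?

19358

MSB is 0, so the value is non-negative: 0100101110011110 = 19358.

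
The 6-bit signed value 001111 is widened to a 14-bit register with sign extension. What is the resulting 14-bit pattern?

00000000001111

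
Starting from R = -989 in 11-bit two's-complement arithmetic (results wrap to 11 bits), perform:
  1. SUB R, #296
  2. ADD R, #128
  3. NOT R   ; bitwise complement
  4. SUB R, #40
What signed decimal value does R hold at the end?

-932

Start: R = -989 = 10000100011.
R = -989 − 296 = -1285; wraps to 763 = 01011111011
R = 763 + 128 = 891 = 01101111011
R = NOT 01101111011 = 10010000100 = -892
R = -892 − 40 = -932 = 10001011100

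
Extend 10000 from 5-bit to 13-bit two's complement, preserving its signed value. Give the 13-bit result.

MSB of 10000 is 1; replicate it into the new high bits.
11111111|10000 → 1111111110000 (still -16).

1111111110000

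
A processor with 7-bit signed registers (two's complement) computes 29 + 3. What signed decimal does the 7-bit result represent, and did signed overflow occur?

29 → 0011101
3 → 0000011
  0011101
+ 0000011
= 0100000
Result 0100000: MSB = 0 → value 32.
Both addends are non-negative and so is the stored result: no signed overflow.

32; no overflow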